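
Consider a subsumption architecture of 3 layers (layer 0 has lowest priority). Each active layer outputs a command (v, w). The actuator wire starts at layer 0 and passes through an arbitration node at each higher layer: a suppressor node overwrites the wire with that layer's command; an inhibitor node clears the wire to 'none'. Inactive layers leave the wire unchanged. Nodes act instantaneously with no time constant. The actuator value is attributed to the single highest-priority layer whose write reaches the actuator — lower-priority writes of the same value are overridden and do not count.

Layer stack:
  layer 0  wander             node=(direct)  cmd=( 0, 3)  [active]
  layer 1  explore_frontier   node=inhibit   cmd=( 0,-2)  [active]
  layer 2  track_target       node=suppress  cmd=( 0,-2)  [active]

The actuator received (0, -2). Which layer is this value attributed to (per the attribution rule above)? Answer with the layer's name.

L0 wander: active, feeds wire = (0, 3)
L1 explore_frontier: active, inhibitor → wire = none
L2 track_target: active, suppressor → wire = (0, -2)
actuator = (0, -2)
last writer: layer 2 = track_target

track_target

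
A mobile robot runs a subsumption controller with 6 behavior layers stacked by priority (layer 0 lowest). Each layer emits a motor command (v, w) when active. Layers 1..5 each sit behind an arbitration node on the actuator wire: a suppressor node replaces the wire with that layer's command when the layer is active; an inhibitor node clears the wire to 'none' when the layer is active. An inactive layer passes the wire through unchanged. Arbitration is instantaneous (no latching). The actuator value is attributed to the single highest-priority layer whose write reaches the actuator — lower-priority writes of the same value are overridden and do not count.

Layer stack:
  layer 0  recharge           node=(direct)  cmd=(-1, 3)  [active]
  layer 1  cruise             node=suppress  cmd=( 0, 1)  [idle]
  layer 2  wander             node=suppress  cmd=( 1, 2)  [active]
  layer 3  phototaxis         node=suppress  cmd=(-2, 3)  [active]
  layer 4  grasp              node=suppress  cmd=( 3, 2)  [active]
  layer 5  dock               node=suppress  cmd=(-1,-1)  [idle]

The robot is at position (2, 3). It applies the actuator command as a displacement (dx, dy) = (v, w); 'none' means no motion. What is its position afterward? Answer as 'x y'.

5 5

layer 0 (recharge) active — direct: (-1, 3)
layer 1 (cruise) idle — unchanged: (-1, 3)
layer 2 (wander) active — suppresses: (1, 2)
layer 3 (phototaxis) active — suppresses: (-2, 3)
layer 4 (grasp) active — suppresses: (3, 2)
layer 5 (dock) idle — unchanged: (3, 2)
→ actuator (3, 2)
position: (2, 3) + (3, 2) = (5, 5)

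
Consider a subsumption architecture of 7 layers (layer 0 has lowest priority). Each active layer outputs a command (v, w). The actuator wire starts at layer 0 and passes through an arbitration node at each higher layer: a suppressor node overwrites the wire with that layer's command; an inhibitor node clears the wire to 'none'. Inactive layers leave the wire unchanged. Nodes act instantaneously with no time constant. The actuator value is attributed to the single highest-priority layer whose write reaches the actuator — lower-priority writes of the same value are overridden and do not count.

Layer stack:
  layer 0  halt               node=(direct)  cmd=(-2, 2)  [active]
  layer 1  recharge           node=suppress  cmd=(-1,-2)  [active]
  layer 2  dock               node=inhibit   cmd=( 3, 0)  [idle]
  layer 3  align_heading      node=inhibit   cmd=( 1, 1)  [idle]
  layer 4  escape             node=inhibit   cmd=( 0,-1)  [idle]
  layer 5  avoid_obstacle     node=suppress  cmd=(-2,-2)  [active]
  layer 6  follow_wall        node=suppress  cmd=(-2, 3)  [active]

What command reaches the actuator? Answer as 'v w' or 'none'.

-2 3

[0] halt on; wire := (-2, 2)
[1] recharge on (suppress); wire := (-1, -2)
[2] dock off; pass (-1, -2)
[3] align_heading off; pass (-1, -2)
[4] escape off; pass (-1, -2)
[5] avoid_obstacle on (suppress); wire := (-2, -2)
[6] follow_wall on (suppress); wire := (-2, 3)
output (-2, 3)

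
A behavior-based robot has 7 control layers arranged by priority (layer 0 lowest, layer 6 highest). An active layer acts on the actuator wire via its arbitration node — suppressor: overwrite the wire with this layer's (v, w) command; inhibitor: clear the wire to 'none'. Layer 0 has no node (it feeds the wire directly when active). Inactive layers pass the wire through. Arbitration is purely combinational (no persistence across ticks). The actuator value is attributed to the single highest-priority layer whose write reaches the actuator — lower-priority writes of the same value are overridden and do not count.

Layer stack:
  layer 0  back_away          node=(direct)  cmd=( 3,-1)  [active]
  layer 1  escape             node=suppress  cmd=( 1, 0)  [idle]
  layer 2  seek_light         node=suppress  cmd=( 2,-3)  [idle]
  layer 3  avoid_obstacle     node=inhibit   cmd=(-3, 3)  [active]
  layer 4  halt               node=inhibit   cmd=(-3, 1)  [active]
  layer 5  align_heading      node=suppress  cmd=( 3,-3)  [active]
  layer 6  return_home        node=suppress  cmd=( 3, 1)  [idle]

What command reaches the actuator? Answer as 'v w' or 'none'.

3 -3

[0] back_away on; wire := (3, -1)
[1] escape off; pass (3, -1)
[2] seek_light off; pass (3, -1)
[3] avoid_obstacle on (inhibit); wire := none
[4] halt on (inhibit); wire := none
[5] align_heading on (suppress); wire := (3, -3)
[6] return_home off; pass (3, -3)
output (3, -3)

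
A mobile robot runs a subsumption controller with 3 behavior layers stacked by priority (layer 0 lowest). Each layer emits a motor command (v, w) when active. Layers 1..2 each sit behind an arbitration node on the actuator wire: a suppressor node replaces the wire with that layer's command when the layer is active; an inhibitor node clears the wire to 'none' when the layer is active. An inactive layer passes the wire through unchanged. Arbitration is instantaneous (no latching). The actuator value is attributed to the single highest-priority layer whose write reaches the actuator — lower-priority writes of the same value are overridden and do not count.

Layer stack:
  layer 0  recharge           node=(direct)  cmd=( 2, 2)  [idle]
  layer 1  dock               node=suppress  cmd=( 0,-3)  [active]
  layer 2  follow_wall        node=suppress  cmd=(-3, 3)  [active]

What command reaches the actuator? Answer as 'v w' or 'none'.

-3 3

layer 0 (recharge) idle — none
layer 1 (dock) active — suppresses: (0, -3)
layer 2 (follow_wall) active — suppresses: (-3, 3)
→ actuator (-3, 3)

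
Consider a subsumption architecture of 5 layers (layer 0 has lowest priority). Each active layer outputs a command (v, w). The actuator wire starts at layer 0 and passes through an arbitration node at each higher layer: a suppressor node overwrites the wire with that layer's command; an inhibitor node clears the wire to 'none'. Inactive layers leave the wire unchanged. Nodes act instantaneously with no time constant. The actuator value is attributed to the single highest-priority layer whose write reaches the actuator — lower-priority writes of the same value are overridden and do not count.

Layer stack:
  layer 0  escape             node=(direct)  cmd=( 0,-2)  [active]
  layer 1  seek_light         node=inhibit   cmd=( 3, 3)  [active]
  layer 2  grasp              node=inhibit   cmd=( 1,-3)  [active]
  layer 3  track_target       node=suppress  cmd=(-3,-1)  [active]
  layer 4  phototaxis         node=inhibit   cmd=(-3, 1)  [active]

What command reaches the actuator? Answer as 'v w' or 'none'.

layer 0 (escape) active — direct: (0, -2)
layer 1 (seek_light) active — inhibits: none
layer 2 (grasp) active — inhibits: none
layer 3 (track_target) active — suppresses: (-3, -1)
layer 4 (phototaxis) active — inhibits: none
→ actuator none

none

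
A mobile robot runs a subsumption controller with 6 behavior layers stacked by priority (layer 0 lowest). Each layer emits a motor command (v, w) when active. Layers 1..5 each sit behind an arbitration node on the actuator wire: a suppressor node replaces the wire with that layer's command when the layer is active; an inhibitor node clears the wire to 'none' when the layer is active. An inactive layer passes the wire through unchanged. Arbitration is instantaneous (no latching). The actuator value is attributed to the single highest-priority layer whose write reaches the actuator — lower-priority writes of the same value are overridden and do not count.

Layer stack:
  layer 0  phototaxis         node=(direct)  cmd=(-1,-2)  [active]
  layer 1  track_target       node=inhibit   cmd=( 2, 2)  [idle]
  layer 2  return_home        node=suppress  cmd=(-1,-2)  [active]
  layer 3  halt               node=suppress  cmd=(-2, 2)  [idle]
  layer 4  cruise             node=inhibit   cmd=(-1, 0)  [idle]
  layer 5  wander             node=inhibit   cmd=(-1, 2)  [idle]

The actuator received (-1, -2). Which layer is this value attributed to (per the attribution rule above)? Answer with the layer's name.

L0 phototaxis: active, feeds wire = (-1, -2)
L1 track_target: idle → wire stays (-1, -2)
L2 return_home: active, suppressor → wire = (-1, -2)
L3 halt: idle → wire stays (-1, -2)
L4 cruise: idle → wire stays (-1, -2)
L5 wander: idle → wire stays (-1, -2)
actuator = (-1, -2)
last writer: layer 2 = return_home

return_home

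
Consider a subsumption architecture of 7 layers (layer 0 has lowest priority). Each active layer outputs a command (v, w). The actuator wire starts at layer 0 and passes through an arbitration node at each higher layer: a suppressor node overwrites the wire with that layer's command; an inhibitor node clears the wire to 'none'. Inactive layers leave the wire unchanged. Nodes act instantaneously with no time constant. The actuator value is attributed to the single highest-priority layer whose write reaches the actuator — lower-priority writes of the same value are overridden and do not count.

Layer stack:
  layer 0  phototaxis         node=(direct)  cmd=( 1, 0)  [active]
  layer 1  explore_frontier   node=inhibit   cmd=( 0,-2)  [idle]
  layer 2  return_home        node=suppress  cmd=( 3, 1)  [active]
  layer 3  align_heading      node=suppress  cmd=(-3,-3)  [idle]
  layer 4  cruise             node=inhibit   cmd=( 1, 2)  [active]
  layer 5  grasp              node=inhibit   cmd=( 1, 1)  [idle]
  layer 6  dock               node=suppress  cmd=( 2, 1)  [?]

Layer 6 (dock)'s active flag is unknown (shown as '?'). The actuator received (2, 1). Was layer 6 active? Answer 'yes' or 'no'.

If layer 6 is active=yes:
  actuator would be (2, 1)
If layer 6 is active=no:
  actuator would be none
Observed (2, 1), so layer 6 was active.

yes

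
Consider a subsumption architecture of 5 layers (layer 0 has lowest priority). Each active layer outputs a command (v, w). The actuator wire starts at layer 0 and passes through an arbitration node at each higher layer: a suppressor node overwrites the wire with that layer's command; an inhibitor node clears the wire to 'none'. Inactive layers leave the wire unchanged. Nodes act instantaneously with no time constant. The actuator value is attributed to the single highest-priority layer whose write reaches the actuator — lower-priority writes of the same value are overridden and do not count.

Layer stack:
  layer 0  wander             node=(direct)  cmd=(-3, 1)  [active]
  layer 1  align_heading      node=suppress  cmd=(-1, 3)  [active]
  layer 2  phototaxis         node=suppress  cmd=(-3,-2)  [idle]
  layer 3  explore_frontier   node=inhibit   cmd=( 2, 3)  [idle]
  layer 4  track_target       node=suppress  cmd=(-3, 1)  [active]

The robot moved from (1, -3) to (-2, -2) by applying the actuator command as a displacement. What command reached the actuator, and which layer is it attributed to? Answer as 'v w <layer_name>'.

displacement = (-2, -2) − (1, -3) = (-3, 1)
L0 wander: active, feeds wire = (-3, 1)
L1 align_heading: active, suppressor → wire = (-1, 3)
L2 phototaxis: idle → wire stays (-1, 3)
L3 explore_frontier: idle → wire stays (-1, 3)
L4 track_target: active, suppressor → wire = (-3, 1)
actuator = (-3, 1) — from layer 4 (track_target)

-3 1 track_target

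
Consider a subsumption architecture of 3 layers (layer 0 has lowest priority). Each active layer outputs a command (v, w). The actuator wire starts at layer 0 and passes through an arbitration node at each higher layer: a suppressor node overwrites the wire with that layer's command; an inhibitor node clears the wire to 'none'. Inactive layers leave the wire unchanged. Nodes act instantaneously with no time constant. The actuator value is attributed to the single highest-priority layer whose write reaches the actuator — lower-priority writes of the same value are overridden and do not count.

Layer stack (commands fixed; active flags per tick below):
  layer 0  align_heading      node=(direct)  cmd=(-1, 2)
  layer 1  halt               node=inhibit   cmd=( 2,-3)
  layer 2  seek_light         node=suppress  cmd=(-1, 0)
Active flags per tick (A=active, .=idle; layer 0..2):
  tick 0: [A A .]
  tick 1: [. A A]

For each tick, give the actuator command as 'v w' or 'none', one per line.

tick 0:
  layer 0 (align_heading) active — direct: (-1, 2)
  layer 1 (halt) active — inhibits: none
  layer 2 (seek_light) idle — unchanged: none
  → actuator none
tick 1:
  layer 0 (align_heading) idle — none
  layer 1 (halt) active — inhibits: none
  layer 2 (seek_light) active — suppresses: (-1, 0)
  → actuator (-1, 0)

none
-1 0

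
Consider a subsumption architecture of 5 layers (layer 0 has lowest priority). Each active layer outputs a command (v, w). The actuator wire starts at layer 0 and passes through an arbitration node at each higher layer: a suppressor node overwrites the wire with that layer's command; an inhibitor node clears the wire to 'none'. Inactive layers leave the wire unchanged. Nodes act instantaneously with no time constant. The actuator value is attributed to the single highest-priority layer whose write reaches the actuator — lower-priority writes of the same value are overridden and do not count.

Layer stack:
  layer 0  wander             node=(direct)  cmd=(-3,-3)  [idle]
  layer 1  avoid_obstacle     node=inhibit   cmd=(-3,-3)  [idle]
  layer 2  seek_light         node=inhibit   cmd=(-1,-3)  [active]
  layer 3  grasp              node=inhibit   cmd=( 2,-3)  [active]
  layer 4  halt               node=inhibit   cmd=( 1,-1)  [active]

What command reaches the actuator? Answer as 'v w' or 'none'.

none

[0] wander off; wire := none
[1] avoid_obstacle off; pass none
[2] seek_light on (inhibit); wire := none
[3] grasp on (inhibit); wire := none
[4] halt on (inhibit); wire := none
output none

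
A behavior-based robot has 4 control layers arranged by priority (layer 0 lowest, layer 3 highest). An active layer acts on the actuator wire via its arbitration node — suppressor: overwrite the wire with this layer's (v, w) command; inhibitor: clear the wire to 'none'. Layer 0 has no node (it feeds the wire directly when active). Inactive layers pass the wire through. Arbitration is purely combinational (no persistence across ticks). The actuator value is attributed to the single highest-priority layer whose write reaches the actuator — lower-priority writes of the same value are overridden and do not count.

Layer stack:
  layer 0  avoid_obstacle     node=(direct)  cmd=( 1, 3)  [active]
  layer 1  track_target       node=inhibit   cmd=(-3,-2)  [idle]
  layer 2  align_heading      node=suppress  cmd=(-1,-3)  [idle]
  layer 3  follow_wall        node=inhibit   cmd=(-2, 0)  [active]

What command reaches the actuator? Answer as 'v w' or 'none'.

layer 0 (avoid_obstacle) active — direct: (1, 3)
layer 1 (track_target) idle — unchanged: (1, 3)
layer 2 (align_heading) idle — unchanged: (1, 3)
layer 3 (follow_wall) active — inhibits: none
→ actuator none

none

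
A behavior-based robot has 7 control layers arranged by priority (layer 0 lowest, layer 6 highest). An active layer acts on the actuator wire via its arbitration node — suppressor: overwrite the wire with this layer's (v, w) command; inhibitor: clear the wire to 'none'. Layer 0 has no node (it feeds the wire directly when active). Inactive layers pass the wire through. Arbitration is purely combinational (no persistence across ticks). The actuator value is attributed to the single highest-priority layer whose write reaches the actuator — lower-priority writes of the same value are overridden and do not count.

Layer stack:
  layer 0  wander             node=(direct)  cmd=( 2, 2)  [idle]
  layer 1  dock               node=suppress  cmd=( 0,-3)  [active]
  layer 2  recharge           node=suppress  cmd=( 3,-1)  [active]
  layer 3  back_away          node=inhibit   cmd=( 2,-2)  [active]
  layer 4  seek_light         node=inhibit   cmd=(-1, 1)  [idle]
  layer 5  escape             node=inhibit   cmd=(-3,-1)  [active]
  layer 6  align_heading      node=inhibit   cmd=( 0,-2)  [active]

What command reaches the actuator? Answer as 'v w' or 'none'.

layer 0 (wander) idle — none
layer 1 (dock) active — suppresses: (0, -3)
layer 2 (recharge) active — suppresses: (3, -1)
layer 3 (back_away) active — inhibits: none
layer 4 (seek_light) idle — unchanged: none
layer 5 (escape) active — inhibits: none
layer 6 (align_heading) active — inhibits: none
→ actuator none

none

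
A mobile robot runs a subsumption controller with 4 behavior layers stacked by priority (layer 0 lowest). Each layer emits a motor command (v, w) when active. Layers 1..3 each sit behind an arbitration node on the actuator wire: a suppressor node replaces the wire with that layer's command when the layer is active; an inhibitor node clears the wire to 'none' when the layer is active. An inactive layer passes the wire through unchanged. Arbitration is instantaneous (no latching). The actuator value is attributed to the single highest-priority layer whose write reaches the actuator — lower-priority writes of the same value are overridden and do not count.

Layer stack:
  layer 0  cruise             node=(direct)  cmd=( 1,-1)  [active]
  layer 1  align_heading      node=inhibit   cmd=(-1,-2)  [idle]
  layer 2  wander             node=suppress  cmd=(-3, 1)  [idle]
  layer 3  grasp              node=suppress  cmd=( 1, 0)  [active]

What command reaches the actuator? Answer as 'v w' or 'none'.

1 0

layer 0 (cruise) active — direct: (1, -1)
layer 1 (align_heading) idle — unchanged: (1, -1)
layer 2 (wander) idle — unchanged: (1, -1)
layer 3 (grasp) active — suppresses: (1, 0)
→ actuator (1, 0)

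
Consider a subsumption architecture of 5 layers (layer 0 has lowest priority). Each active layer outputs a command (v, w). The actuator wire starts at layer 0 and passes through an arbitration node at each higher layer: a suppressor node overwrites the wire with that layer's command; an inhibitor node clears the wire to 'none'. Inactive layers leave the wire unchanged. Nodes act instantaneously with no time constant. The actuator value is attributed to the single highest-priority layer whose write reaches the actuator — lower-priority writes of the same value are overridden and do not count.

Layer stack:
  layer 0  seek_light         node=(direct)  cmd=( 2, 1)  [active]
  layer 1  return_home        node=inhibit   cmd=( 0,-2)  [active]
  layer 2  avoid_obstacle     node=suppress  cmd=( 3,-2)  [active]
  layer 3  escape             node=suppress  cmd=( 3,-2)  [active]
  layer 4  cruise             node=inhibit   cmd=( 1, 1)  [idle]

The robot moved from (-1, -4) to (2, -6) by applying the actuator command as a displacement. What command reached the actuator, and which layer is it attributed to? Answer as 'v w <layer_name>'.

displacement = (2, -6) − (-1, -4) = (3, -2)
[0] seek_light on; wire := (2, 1)
[1] return_home on (inhibit); wire := none
[2] avoid_obstacle on (suppress); wire := (3, -2)
[3] escape on (suppress); wire := (3, -2)
[4] cruise off; pass (3, -2)
output (3, -2) — from layer 3 (escape)

3 -2 escape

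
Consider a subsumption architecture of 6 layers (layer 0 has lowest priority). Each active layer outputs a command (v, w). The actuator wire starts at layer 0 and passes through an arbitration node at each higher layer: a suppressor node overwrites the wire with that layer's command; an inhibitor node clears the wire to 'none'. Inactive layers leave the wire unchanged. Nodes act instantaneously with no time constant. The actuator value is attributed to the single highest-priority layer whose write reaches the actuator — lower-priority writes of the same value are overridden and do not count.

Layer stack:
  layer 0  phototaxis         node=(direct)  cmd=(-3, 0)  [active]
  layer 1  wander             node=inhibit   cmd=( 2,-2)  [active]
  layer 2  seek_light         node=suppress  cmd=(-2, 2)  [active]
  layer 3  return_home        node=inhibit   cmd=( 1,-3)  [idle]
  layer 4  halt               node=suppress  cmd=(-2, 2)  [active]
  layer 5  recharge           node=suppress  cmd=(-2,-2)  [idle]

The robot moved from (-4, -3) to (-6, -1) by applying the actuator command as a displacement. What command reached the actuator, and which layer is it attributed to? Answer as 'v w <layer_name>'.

-2 2 halt

displacement = (-6, -1) − (-4, -3) = (-2, 2)
L0 phototaxis: active, feeds wire = (-3, 0)
L1 wander: active, inhibitor → wire = none
L2 seek_light: active, suppressor → wire = (-2, 2)
L3 return_home: idle → wire stays (-2, 2)
L4 halt: active, suppressor → wire = (-2, 2)
L5 recharge: idle → wire stays (-2, 2)
actuator = (-2, 2) — from layer 4 (halt)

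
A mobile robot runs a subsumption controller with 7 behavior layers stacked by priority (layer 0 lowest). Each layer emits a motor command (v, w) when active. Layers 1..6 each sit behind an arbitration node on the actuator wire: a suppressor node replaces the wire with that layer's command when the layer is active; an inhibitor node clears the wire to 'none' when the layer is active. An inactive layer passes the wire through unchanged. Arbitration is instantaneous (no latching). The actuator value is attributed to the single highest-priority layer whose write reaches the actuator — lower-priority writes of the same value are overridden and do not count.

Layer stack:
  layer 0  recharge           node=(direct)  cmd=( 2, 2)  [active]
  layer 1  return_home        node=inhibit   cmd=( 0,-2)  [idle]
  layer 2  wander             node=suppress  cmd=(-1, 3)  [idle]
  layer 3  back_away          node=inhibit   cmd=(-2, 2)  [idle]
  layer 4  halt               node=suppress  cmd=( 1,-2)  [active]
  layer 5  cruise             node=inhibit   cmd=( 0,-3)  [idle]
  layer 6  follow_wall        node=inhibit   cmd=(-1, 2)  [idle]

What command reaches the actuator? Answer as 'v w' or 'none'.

1 -2

L0 recharge: active, feeds wire = (2, 2)
L1 return_home: idle → wire stays (2, 2)
L2 wander: idle → wire stays (2, 2)
L3 back_away: idle → wire stays (2, 2)
L4 halt: active, suppressor → wire = (1, -2)
L5 cruise: idle → wire stays (1, -2)
L6 follow_wall: idle → wire stays (1, -2)
actuator = (1, -2)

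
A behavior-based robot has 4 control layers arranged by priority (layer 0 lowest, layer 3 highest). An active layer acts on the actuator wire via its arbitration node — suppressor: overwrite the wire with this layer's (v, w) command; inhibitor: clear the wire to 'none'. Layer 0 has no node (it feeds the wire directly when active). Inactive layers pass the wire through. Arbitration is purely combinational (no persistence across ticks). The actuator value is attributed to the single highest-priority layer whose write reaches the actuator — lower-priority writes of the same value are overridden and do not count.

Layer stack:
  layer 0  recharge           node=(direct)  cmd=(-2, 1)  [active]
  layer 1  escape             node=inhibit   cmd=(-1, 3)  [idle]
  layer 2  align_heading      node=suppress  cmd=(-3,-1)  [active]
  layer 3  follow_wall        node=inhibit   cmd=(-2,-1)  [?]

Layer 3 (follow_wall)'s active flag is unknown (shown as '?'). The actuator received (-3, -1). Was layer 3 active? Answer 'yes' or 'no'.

no

If layer 3 is active=yes:
  actuator would be none
If layer 3 is active=no:
  actuator would be (-3, -1)
Observed (-3, -1), so layer 3 was idle.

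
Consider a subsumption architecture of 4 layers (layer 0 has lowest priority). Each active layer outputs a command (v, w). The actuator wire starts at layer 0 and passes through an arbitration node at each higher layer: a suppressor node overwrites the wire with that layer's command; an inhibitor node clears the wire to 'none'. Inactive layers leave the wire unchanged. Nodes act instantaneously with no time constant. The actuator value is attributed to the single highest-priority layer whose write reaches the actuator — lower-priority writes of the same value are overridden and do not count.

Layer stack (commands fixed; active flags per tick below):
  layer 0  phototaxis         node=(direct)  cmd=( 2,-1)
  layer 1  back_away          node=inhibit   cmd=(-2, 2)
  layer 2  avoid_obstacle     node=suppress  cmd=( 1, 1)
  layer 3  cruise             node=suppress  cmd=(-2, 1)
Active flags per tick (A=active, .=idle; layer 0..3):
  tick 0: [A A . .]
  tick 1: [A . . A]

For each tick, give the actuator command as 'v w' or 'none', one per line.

none
-2 1

tick 0:
  L0 phototaxis: active, feeds wire = (2, -1)
  L1 back_away: active, inhibitor → wire = none
  L2 avoid_obstacle: idle → wire stays none
  L3 cruise: idle → wire stays none
  actuator = none
tick 1:
  L0 phototaxis: active, feeds wire = (2, -1)
  L1 back_away: idle → wire stays (2, -1)
  L2 avoid_obstacle: idle → wire stays (2, -1)
  L3 cruise: active, suppressor → wire = (-2, 1)
  actuator = (-2, 1)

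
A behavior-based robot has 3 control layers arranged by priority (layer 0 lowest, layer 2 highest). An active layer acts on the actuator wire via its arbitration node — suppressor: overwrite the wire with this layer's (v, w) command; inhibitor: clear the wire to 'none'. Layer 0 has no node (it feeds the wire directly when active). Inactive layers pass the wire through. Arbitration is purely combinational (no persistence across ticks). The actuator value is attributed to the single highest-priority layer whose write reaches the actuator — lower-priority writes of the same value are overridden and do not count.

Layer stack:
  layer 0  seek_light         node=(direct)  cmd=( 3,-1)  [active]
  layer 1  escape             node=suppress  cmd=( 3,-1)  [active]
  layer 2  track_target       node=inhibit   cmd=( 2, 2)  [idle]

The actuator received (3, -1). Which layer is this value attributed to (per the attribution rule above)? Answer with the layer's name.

escape

layer 0 (seek_light) active — direct: (3, -1)
layer 1 (escape) active — suppresses: (3, -1)
layer 2 (track_target) idle — unchanged: (3, -1)
→ actuator (3, -1)
last writer: layer 1 = escape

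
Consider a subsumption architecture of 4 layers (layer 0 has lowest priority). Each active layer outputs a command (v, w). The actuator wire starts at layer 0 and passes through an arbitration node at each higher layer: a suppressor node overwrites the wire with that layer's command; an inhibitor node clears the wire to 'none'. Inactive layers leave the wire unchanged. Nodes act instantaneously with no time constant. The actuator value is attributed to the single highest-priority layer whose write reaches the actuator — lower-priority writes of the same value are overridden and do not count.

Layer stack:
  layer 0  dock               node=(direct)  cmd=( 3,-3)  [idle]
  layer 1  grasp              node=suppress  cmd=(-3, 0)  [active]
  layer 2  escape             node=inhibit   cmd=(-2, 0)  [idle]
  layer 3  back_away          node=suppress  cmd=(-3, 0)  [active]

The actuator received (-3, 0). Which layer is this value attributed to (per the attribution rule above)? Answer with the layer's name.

back_away

layer 0 (dock) idle — none
layer 1 (grasp) active — suppresses: (-3, 0)
layer 2 (escape) idle — unchanged: (-3, 0)
layer 3 (back_away) active — suppresses: (-3, 0)
→ actuator (-3, 0)
last writer: layer 3 = back_away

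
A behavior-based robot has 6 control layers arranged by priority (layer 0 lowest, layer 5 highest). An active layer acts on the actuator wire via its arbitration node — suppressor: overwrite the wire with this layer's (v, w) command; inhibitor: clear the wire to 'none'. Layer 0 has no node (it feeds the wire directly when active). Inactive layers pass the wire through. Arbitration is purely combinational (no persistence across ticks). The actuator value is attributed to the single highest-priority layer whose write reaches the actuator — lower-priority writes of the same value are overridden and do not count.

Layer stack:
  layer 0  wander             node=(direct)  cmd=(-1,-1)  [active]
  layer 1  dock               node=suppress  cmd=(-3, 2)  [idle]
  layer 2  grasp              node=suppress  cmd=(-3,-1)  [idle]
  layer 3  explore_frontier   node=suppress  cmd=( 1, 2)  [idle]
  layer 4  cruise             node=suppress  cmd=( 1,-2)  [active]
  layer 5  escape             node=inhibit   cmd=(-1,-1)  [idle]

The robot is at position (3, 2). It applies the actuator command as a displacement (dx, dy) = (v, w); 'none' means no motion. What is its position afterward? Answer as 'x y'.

[0] wander on; wire := (-1, -1)
[1] dock off; pass (-1, -1)
[2] grasp off; pass (-1, -1)
[3] explore_frontier off; pass (-1, -1)
[4] cruise on (suppress); wire := (1, -2)
[5] escape off; pass (1, -2)
output (1, -2)
position: (3, 2) + (1, -2) = (4, 0)

4 0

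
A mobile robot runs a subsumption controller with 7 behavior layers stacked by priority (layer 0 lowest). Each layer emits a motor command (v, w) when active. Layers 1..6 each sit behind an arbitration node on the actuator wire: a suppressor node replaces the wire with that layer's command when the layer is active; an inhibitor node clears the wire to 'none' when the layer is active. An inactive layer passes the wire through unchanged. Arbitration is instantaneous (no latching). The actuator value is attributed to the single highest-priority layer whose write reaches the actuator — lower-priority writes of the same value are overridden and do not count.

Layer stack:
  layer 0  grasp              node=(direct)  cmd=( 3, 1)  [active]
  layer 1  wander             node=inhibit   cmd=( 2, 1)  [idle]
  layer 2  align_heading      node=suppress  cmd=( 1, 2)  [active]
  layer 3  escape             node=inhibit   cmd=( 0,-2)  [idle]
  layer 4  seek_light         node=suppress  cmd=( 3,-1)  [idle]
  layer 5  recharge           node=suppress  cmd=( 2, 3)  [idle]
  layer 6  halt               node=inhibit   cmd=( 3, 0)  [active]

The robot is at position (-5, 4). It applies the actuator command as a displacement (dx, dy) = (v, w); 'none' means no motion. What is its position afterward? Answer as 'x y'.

layer 0 (grasp) active — direct: (3, 1)
layer 1 (wander) idle — unchanged: (3, 1)
layer 2 (align_heading) active — suppresses: (1, 2)
layer 3 (escape) idle — unchanged: (1, 2)
layer 4 (seek_light) idle — unchanged: (1, 2)
layer 5 (recharge) idle — unchanged: (1, 2)
layer 6 (halt) active — inhibits: none
→ actuator none
position: (-5, 4) + none = (-5, 4)

-5 4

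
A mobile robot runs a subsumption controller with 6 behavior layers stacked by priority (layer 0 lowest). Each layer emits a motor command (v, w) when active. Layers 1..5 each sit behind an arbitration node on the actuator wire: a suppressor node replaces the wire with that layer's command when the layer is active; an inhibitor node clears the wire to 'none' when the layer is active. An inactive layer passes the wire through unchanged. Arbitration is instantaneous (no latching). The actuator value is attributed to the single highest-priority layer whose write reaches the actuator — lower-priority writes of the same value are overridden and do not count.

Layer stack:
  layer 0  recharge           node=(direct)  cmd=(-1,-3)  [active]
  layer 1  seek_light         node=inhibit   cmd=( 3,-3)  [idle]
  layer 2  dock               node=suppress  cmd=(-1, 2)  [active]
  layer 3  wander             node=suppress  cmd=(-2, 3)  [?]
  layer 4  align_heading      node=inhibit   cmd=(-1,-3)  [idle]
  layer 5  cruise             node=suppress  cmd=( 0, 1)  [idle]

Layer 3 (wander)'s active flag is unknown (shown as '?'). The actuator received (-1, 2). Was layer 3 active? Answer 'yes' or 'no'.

no

If layer 3 is active=yes:
  actuator would be (-2, 3)
If layer 3 is active=no:
  actuator would be (-1, 2)
Observed (-1, 2), so layer 3 was idle.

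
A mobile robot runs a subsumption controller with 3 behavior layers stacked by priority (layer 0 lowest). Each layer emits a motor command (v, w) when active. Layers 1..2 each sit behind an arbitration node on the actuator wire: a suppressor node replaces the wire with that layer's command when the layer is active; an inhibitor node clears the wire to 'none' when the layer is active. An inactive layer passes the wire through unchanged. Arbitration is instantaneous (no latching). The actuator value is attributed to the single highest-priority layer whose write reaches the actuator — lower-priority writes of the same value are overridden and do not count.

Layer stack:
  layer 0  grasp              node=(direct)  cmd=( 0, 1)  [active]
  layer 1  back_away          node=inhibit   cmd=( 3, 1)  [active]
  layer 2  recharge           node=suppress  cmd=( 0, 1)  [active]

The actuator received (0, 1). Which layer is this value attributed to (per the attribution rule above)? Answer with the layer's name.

recharge

layer 0 (grasp) active — direct: (0, 1)
layer 1 (back_away) active — inhibits: none
layer 2 (recharge) active — suppresses: (0, 1)
→ actuator (0, 1)
last writer: layer 2 = recharge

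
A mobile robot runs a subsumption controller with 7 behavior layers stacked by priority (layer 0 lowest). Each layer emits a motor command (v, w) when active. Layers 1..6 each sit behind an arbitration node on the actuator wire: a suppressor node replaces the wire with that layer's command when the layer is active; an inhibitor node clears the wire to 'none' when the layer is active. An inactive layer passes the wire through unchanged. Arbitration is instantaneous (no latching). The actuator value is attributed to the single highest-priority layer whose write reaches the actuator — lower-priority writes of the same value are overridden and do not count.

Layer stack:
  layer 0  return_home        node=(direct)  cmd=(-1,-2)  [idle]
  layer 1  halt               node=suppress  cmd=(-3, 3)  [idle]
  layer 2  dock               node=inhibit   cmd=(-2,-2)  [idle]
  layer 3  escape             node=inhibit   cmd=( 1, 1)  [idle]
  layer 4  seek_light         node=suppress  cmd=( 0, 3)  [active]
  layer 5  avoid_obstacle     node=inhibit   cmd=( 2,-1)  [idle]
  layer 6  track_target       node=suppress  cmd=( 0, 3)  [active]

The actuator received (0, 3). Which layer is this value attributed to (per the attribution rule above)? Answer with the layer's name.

[0] return_home off; wire := none
[1] halt off; pass none
[2] dock off; pass none
[3] escape off; pass none
[4] seek_light on (suppress); wire := (0, 3)
[5] avoid_obstacle off; pass (0, 3)
[6] track_target on (suppress); wire := (0, 3)
output (0, 3)
last writer: layer 6 = track_target

track_target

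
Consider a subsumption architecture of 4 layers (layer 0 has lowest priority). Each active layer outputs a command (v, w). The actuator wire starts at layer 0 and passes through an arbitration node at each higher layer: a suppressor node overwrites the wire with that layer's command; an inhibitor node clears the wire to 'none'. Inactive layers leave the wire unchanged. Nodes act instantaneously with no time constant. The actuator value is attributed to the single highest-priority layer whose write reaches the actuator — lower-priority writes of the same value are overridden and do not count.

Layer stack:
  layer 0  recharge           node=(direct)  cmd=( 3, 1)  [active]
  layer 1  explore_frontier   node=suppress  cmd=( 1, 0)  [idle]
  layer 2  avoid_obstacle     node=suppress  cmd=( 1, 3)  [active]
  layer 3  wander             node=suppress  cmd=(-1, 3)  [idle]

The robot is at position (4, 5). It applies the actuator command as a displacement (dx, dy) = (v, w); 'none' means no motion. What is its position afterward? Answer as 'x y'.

5 8

[0] recharge on; wire := (3, 1)
[1] explore_frontier off; pass (3, 1)
[2] avoid_obstacle on (suppress); wire := (1, 3)
[3] wander off; pass (1, 3)
output (1, 3)
position: (4, 5) + (1, 3) = (5, 8)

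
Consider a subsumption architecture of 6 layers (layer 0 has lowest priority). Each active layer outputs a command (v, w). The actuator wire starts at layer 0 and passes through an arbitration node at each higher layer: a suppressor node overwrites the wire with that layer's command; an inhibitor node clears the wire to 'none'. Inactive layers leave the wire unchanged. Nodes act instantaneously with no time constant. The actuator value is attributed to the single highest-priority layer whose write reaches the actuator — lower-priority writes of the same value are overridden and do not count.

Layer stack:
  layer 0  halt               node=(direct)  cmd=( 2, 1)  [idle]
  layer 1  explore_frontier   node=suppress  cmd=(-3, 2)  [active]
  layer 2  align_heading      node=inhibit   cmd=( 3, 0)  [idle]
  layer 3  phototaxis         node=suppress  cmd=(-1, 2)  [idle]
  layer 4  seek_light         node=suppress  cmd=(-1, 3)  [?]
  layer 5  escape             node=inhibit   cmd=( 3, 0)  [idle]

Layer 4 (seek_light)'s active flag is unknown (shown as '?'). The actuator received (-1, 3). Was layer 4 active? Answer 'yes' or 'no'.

yes

If layer 4 is active=yes:
  actuator would be (-1, 3)
If layer 4 is active=no:
  actuator would be (-3, 2)
Observed (-1, 3), so layer 4 was active.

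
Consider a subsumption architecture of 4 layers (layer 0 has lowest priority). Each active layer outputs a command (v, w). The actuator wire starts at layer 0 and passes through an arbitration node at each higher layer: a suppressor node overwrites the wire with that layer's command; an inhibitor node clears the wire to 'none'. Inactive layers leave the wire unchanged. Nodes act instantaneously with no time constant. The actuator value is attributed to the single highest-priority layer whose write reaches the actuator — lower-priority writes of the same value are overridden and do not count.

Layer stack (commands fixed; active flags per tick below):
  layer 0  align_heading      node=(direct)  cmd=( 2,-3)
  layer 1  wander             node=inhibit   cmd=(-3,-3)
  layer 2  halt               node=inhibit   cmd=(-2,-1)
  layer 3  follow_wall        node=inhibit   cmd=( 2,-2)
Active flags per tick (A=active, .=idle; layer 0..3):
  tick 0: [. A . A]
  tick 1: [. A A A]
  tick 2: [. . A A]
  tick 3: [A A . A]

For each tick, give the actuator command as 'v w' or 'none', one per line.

none
none
none
none

tick 0:
  [0] align_heading off; wire := none
  [1] wander on (inhibit); wire := none
  [2] halt off; pass none
  [3] follow_wall on (inhibit); wire := none
  output none
tick 1:
  [0] align_heading off; wire := none
  [1] wander on (inhibit); wire := none
  [2] halt on (inhibit); wire := none
  [3] follow_wall on (inhibit); wire := none
  output none
tick 2:
  [0] align_heading off; wire := none
  [1] wander off; pass none
  [2] halt on (inhibit); wire := none
  [3] follow_wall on (inhibit); wire := none
  output none
tick 3:
  [0] align_heading on; wire := (2, -3)
  [1] wander on (inhibit); wire := none
  [2] halt off; pass none
  [3] follow_wall on (inhibit); wire := none
  output none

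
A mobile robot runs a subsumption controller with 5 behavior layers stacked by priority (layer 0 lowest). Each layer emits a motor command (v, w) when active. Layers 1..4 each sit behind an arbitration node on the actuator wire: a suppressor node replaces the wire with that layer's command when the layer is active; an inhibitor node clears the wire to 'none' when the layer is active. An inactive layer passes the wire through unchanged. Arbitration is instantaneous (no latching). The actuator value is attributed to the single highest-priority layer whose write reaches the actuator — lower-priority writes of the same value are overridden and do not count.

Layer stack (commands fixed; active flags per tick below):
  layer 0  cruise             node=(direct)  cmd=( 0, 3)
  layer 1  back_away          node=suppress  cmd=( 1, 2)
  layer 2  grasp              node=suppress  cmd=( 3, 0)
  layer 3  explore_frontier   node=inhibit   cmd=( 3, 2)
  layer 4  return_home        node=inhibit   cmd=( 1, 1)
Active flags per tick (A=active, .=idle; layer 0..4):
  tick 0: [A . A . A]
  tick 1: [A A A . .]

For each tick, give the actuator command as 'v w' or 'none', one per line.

none
3 0

tick 0:
  L0 cruise: active, feeds wire = (0, 3)
  L1 back_away: idle → wire stays (0, 3)
  L2 grasp: active, suppressor → wire = (3, 0)
  L3 explore_frontier: idle → wire stays (3, 0)
  L4 return_home: active, inhibitor → wire = none
  actuator = none
tick 1:
  L0 cruise: active, feeds wire = (0, 3)
  L1 back_away: active, suppressor → wire = (1, 2)
  L2 grasp: active, suppressor → wire = (3, 0)
  L3 explore_frontier: idle → wire stays (3, 0)
  L4 return_home: idle → wire stays (3, 0)
  actuator = (3, 0)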